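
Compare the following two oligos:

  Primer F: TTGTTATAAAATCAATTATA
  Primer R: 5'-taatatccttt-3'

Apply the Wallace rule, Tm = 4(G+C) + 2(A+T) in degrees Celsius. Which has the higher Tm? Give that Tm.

Primer F: A+T=18, G+C=2 → Tm = 2(18)+4(2) = 44°C
Primer R: A+T=9, G+C=2 → Tm = 2(9)+4(2) = 26°C
44°C vs 26°C → primer F is higher.

Primer F, 44°C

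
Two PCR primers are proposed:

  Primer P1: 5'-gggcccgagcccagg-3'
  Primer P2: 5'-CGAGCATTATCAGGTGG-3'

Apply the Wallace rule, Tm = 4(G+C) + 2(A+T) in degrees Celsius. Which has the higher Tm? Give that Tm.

Primer P1, 56°C

Primer P1: A+T=2, G+C=13 → Tm = 2(2)+4(13) = 56°C
Primer P2: A+T=8, G+C=9 → Tm = 2(8)+4(9) = 52°C
56°C vs 52°C → primer P1 is higher.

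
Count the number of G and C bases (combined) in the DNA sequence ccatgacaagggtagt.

Counting bases: C=3, T=3, G=5, A=5
Total G or C: 5 + 3 = 8

8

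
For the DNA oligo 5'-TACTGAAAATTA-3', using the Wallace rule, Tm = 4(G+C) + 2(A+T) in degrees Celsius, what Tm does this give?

28°C

C=1, G=1, T=4, A=6
So N_AT = 10 and N_GC = 2.
Tm = 2(10) + 4(2) = 20 + 8 = 28°C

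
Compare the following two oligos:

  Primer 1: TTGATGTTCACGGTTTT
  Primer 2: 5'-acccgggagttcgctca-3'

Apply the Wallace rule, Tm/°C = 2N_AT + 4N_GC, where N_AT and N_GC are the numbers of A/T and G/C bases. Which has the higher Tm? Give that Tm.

Primer 1: A+T=11, G+C=6 → Tm = 2(11)+4(6) = 46°C
Primer 2: A+T=6, G+C=11 → Tm = 2(6)+4(11) = 56°C
46°C vs 56°C → primer 2 is higher.

Primer 2, 56°C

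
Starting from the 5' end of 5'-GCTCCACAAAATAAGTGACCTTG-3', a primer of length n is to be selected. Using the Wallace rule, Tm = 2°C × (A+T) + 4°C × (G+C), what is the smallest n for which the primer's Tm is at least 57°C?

n = 20

First 19 bases: GCTCCACAAAATAAGTGAC → Tm = 54°C (< 57°C)
First 20 bases: GCTCCACAAAATAAGTGACC → Tm = 58°C (≥ 57°C)
Since every base adds ≥2°C, Tm only increases with n, so the threshold is first crossed at n = 20.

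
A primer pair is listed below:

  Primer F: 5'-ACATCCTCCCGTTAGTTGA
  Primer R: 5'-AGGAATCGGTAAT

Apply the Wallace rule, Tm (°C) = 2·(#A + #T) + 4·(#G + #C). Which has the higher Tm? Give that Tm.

Primer F, 56°C

Primer F: A+T=10, G+C=9 → Tm = 2(10)+4(9) = 56°C
Primer R: A+T=8, G+C=5 → Tm = 2(8)+4(5) = 36°C
56°C vs 36°C → primer F is higher.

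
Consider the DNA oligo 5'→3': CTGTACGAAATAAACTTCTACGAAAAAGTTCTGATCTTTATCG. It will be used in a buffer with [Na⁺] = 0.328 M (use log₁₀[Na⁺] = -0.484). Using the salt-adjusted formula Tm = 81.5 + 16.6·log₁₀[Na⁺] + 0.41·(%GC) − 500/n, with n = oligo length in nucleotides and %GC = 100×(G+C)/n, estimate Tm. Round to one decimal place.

75.2°C

Length n = 43. Base counts: T=14, G=6, A=15, C=8
G+C = 14, so %GC = 14/43 × 100 = 32.558%
Salt term: 16.6 × (-0.484) = -8.034
GC term: 0.41 × 32.558 = 13.349; length term: −500/43 = −11.628
Tm = 81.5 + (-8.034) + 13.349 − 11.628 = 75.187 → 75.2°C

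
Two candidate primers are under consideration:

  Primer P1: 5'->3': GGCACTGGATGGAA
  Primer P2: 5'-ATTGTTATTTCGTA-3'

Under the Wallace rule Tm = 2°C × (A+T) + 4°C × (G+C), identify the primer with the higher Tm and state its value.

Primer P1: A+T=6, G+C=8 → Tm = 2(6)+4(8) = 44°C
Primer P2: A+T=11, G+C=3 → Tm = 2(11)+4(3) = 34°C
44°C vs 34°C → primer P1 is higher.

Primer P1, 44°C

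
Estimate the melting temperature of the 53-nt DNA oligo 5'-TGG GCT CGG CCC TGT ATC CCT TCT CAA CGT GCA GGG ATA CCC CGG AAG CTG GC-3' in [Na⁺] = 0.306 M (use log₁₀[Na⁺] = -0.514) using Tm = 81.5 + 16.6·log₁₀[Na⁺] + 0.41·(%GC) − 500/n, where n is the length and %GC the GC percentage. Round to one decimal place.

89.8°C

Length n = 53. Scanning the sequence gives C=18, T=11, A=8, G=16.
G+C = 34, so %GC = 34/53 × 100 = 64.151%
Salt term: 16.6 × (-0.514) = -8.532
GC term: 0.41 × 64.151 = 26.302; length term: −500/53 = −9.434
Tm = 81.5 + (-8.532) + 26.302 − 9.434 = 89.836 → 89.8°C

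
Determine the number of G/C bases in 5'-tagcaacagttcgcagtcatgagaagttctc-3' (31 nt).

14

Counting bases: A=9, C=7, T=8, G=7
G+C = 7 + 7 = 14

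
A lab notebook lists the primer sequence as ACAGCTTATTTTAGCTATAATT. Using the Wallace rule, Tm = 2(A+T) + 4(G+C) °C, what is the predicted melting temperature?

A=7, C=3, G=2, T=10
So N_AT = 17 and N_GC = 5.
Tm = 2(17) + 4(5) = 34 + 20 = 54°C

54°C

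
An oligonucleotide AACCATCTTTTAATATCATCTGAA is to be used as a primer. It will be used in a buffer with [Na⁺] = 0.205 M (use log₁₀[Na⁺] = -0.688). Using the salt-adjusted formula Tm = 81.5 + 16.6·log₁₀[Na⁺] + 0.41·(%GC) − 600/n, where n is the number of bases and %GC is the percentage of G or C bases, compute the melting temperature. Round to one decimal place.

Length n = 24. Counting bases: G=1, C=5, T=9, A=9
G+C = 6, so %GC = 6/24 × 100 = 25%
Salt term: 16.6 × (-0.688) = -11.421
GC term: 0.41 × 25 = 10.25; length term: −600/24 = −25
Tm = 81.5 + (-11.421) + 10.25 − 25 = 55.329 → 55.3°C

55.3°C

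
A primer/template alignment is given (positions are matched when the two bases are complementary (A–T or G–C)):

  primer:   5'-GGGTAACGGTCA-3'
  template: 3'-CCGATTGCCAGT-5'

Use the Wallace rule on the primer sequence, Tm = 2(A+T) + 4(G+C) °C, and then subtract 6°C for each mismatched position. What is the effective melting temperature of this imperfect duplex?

Primer base counts: A=3, T=2, G=5, C=2 → A+T=5, G+C=7
Perfect-match Tm = 2(5) + 4(7) = 10 + 28 = 38°C
Mismatches (positions where the bases are not complementary): 1 (at position 3)
Effective Tm = 38 − 1×6 = 38 − 6 = 32°C

32°C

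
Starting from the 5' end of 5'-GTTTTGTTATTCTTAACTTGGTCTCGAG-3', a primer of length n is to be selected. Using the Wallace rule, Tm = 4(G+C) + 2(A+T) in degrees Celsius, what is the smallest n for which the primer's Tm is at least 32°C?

First 12 bases: GTTTTGTTATTC → Tm = 30°C (< 32°C)
First 13 bases: GTTTTGTTATTCT → Tm = 32°C (≥ 32°C)
Each additional base adds 2°C (A/T) or 4°C (G/C), so Tm is non-decreasing in n; n = 13 is the first length to reach 32°C.

n = 13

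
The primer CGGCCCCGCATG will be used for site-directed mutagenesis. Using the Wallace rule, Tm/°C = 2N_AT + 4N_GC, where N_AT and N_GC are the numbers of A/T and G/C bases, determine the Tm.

Scanning the sequence gives A=1, C=6, G=4, T=1.
So N_AT = 2 and N_GC = 10.
Tm = 2(2) + 4(10) = 4 + 40 = 44°C

44°C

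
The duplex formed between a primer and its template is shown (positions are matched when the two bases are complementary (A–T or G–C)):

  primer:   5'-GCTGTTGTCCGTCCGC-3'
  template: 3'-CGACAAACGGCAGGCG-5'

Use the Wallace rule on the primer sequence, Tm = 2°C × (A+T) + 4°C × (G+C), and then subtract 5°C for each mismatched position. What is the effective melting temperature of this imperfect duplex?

Primer base counts: A=0, T=5, G=5, C=6 → A+T=5, G+C=11
Perfect-match Tm = 2(5) + 4(11) = 10 + 44 = 54°C
Mismatches (positions where the bases are not complementary): 2 (at positions 7, 8)
Effective Tm = 54 − 2×5 = 54 − 10 = 44°C

44°C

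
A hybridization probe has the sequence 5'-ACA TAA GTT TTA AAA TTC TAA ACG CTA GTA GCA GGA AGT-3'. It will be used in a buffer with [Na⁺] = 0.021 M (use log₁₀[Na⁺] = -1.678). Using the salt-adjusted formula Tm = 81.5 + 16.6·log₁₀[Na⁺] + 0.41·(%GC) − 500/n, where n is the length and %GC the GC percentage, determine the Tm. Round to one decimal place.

53.4°C

Length n = 39. Base counts: C=5, G=7, T=11, A=16
G+C = 12, so %GC = 12/39 × 100 = 30.769%
Salt term: 16.6 × (-1.678) = -27.855
GC term: 0.41 × 30.769 = 12.615; length term: −500/39 = −12.821
Tm = 81.5 + (-27.855) + 12.615 − 12.821 = 53.439 → 53.4°C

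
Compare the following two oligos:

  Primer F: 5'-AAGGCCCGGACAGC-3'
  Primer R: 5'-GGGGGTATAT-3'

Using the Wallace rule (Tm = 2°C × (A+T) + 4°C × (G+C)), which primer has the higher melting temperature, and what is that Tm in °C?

Primer F: A+T=4, G+C=10 → Tm = 2(4)+4(10) = 48°C
Primer R: A+T=5, G+C=5 → Tm = 2(5)+4(5) = 30°C
48°C vs 30°C → primer F is higher.

Primer F, 48°C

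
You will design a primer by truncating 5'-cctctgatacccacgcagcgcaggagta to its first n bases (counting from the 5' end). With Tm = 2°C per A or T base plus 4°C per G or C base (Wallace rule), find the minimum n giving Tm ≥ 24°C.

n = 8

First 7 bases: CCTCTGA → Tm = 22°C (< 24°C)
First 8 bases: CCTCTGAT → Tm = 24°C (≥ 24°C)
Each additional base adds 2°C (A/T) or 4°C (G/C), so Tm is non-decreasing in n; n = 8 is the first length to reach 24°C.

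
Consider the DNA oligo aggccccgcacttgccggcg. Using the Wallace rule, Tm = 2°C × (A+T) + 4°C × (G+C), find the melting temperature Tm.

Scanning the sequence gives G=7, T=2, A=2, C=9.
So N_AT = 4 and N_GC = 16.
Tm = 4·16 + 2·4 = 64 + 8 = 72°C

72°C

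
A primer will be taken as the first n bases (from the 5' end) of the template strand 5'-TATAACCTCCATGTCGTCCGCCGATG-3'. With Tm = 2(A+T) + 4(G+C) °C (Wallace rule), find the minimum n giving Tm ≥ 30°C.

First 10 bases: TATAACCTCC → Tm = 28°C (< 30°C)
First 11 bases: TATAACCTCCA → Tm = 30°C (≥ 30°C)
Since every base adds ≥2°C, Tm only increases with n, so the threshold is first crossed at n = 11.

n = 11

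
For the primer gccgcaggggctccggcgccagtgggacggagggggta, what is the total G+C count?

30

Counting bases: A=5, C=10, G=20, T=3
G+C = 20 + 10 = 30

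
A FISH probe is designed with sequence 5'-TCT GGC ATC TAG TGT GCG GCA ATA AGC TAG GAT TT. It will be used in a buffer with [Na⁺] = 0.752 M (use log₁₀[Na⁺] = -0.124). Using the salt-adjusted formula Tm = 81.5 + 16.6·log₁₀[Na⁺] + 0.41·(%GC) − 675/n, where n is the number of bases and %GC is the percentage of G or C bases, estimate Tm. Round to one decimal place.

Length n = 35. Base counts: T=11, C=6, G=10, A=8
G+C = 16, so %GC = 16/35 × 100 = 45.714%
Salt term: 16.6 × (-0.124) = -2.058
GC term: 0.41 × 45.714 = 18.743; length term: −675/35 = −19.286
Tm = 81.5 + (-2.058) + 18.743 − 19.286 = 78.899 → 78.9°C

78.9°C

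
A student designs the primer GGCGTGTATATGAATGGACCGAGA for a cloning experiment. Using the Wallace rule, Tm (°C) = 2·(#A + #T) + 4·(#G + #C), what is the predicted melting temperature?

72°C

Scanning the sequence gives A=7, T=5, G=9, C=3.
AT pairs contribute 12, GC pairs contribute 12.
Tm = 2(12) + 4(12) = 24 + 48 = 72°C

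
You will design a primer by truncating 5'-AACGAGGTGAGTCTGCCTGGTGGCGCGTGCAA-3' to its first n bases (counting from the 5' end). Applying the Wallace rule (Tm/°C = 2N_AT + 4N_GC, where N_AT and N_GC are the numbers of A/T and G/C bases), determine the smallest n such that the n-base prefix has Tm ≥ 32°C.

First 10 bases: AACGAGGTGA → Tm = 30°C (< 32°C)
First 11 bases: AACGAGGTGAG → Tm = 34°C (≥ 32°C)
Since every base adds ≥2°C, Tm only increases with n, so the threshold is first crossed at n = 11.

n = 11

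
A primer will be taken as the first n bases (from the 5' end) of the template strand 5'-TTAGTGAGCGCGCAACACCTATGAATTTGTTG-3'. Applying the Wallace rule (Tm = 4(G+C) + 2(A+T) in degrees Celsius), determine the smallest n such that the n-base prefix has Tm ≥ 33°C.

n = 11

First 10 bases: TTAGTGAGCG → Tm = 30°C (< 33°C)
First 11 bases: TTAGTGAGCGC → Tm = 34°C (≥ 33°C)
Each additional base adds 2°C (A/T) or 4°C (G/C), so Tm is non-decreasing in n; n = 11 is the first length to reach 33°C.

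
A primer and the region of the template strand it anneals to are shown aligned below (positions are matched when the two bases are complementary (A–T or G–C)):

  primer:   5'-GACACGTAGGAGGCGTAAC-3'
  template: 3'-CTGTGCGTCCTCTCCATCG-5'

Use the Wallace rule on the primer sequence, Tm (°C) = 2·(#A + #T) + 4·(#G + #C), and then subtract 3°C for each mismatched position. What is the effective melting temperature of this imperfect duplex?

48°C

Primer base counts: A=6, T=2, G=7, C=4 → A+T=8, G+C=11
Perfect-match Tm = 2(8) + 4(11) = 16 + 44 = 60°C
Mismatches (positions where the bases are not complementary): 4 (at positions 7, 13, 14, 18)
Effective Tm = 60 − 4×3 = 60 − 12 = 48°C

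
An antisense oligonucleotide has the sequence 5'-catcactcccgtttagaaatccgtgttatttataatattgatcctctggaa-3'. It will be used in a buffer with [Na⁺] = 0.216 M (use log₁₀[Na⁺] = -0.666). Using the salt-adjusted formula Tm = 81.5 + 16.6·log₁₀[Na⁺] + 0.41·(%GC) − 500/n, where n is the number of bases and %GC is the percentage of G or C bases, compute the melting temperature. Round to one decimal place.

Length n = 51. Counting bases: C=11, G=7, A=14, T=19
G+C = 18, so %GC = 18/51 × 100 = 35.294%
Salt term: 16.6 × (-0.666) = -11.056
GC term: 0.41 × 35.294 = 14.471; length term: −500/51 = −9.804
Tm = 81.5 + (-11.056) + 14.471 − 9.804 = 75.111 → 75.1°C

75.1°C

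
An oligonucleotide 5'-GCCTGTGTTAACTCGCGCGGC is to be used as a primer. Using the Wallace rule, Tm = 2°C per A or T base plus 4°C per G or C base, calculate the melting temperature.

70°C

Base counts: T=5, C=7, A=2, G=7
A+T = 7, G+C = 14
Tm = 2(7) + 4(14) = 14 + 56 = 70°C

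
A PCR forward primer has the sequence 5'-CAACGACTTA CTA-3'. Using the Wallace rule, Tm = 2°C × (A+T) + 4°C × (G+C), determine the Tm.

36°C

G=1, T=3, C=4, A=5
AT pairs contribute 8, GC pairs contribute 5.
Tm = 2(8) + 4(5) = 16 + 20 = 36°C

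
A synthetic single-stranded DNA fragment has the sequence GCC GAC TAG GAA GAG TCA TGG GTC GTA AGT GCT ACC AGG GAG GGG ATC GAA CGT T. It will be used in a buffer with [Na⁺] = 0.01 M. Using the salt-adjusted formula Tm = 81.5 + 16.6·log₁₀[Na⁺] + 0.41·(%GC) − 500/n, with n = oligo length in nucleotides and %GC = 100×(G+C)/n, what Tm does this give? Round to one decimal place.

Length n = 55. Scanning the sequence gives C=10, A=14, G=21, T=10.
G+C = 31, so %GC = 31/55 × 100 = 56.364%
Salt term: 16.6 × (-2) = -33.2
GC term: 0.41 × 56.364 = 23.109; length term: −500/55 = −9.091
Tm = 81.5 + (-33.2) + 23.109 − 9.091 = 62.318 → 62.3°C

62.3°C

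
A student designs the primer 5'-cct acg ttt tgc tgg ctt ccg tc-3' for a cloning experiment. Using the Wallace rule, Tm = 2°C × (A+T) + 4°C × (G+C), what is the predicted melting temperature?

Scanning the sequence gives C=8, A=1, T=9, G=5.
AT pairs contribute 10, GC pairs contribute 13.
Tm = 2(10) + 4(13) = 20 + 52 = 72°C

72°C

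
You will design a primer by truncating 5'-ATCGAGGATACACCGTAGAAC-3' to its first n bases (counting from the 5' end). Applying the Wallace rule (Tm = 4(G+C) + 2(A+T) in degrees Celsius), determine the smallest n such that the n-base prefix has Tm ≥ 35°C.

n = 13

First 12 bases: ATCGAGGATACA → Tm = 34°C (< 35°C)
First 13 bases: ATCGAGGATACAC → Tm = 38°C (≥ 35°C)
Each additional base adds 2°C (A/T) or 4°C (G/C), so Tm is non-decreasing in n; n = 13 is the first length to reach 35°C.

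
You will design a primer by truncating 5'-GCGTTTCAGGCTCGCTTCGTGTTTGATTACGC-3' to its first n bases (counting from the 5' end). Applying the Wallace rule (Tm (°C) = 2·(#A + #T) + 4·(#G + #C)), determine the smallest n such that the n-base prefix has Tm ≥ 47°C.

First 14 bases: GCGTTTCAGGCTCG → Tm = 46°C (< 47°C)
First 15 bases: GCGTTTCAGGCTCGC → Tm = 50°C (≥ 47°C)
Since every base adds ≥2°C, Tm only increases with n, so the threshold is first crossed at n = 15.

n = 15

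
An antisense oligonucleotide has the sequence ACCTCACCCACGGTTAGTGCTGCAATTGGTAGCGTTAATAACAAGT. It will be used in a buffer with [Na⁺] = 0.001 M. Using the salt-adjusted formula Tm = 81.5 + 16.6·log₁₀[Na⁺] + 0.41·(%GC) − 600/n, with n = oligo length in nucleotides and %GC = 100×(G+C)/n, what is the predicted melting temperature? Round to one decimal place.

Length n = 46. Counting bases: T=12, C=11, G=10, A=13
G+C = 21, so %GC = 21/46 × 100 = 45.652%
Salt term: 16.6 × (-3) = -49.8
GC term: 0.41 × 45.652 = 18.717; length term: −600/46 = −13.043
Tm = 81.5 + (-49.8) + 18.717 − 13.043 = 37.374 → 37.4°C

37.4°C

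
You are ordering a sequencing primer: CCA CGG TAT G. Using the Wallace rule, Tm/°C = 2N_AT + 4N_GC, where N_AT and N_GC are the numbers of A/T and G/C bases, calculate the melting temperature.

32°C

Scanning the sequence gives T=2, G=3, C=3, A=2.
A+T = 4, G+C = 6
Tm = 2(4) + 4(6) = 8 + 24 = 32°C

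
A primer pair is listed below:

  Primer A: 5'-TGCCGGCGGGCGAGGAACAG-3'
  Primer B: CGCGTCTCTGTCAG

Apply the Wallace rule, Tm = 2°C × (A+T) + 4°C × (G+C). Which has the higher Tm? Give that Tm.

Primer A: A+T=5, G+C=15 → Tm = 2(5)+4(15) = 70°C
Primer B: A+T=5, G+C=9 → Tm = 2(5)+4(9) = 46°C
70°C vs 46°C → primer A is higher.

Primer A, 70°C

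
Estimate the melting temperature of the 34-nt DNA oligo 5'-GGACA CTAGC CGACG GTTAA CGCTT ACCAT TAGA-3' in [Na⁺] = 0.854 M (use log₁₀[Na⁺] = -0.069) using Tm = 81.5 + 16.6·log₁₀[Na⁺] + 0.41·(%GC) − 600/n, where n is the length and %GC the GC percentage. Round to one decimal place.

83.2°C

Length n = 34. Scanning the sequence gives T=7, C=9, A=10, G=8.
G+C = 17, so %GC = 17/34 × 100 = 50%
Salt term: 16.6 × (-0.069) = -1.145
GC term: 0.41 × 50 = 20.5; length term: −600/34 = −17.647
Tm = 81.5 + (-1.145) + 20.5 − 17.647 = 83.208 → 83.2°C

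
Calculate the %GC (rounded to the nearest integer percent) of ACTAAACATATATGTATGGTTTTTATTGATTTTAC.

Base counts: T=17, G=4, A=11, C=3
G+C = 4 + 3 = 7 out of 35 bases
%GC = 7/35 × 100 = 20% ≈ 20%

20%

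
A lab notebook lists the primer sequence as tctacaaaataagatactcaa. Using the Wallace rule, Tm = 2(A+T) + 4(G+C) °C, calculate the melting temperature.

52°C

Counting bases: C=4, T=5, G=1, A=11
A+T = 16, G+C = 5
Tm = 2×16 + 4×5 = 52°C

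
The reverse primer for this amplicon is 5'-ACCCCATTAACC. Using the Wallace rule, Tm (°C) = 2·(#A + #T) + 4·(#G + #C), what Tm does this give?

36°C

Counting bases: C=6, T=2, G=0, A=4
So N_AT = 6 and N_GC = 6.
Tm = 4·6 + 2·6 = 24 + 12 = 36°C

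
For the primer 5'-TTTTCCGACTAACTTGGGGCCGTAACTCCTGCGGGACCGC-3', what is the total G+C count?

T=10, A=6, G=11, C=13
Total G or C: 11 + 13 = 24

24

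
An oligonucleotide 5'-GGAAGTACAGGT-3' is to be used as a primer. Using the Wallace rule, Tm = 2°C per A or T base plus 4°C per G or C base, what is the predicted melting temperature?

36°C

Counting bases: A=4, G=5, T=2, C=1
So N_AT = 6 and N_GC = 6.
Tm = 4·6 + 2·6 = 24 + 12 = 36°C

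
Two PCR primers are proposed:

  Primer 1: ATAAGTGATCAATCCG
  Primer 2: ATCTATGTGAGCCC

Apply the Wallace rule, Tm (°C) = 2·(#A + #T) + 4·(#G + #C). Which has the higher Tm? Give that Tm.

Primer 1, 44°C

Primer 1: A+T=10, G+C=6 → Tm = 2(10)+4(6) = 44°C
Primer 2: A+T=7, G+C=7 → Tm = 2(7)+4(7) = 42°C
44°C vs 42°C → primer 1 is higher.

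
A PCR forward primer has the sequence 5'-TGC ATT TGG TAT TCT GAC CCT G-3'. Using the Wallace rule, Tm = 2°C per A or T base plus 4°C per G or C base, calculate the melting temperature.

G=5, T=9, C=5, A=3
So N_AT = 12 and N_GC = 10.
Tm = 2×12 + 4×10 = 64°C

64°C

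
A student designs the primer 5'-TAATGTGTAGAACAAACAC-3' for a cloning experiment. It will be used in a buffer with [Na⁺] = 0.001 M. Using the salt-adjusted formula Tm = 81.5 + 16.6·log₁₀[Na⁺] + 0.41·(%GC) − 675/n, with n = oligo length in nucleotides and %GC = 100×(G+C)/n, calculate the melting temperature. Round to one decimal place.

9.1°C

Length n = 19. C=3, A=9, T=4, G=3
G+C = 6, so %GC = 6/19 × 100 = 31.579%
Salt term: 16.6 × (-3) = -49.8
GC term: 0.41 × 31.579 = 12.947; length term: −675/19 = −35.526
Tm = 81.5 + (-49.8) + 12.947 − 35.526 = 9.121 → 9.1°C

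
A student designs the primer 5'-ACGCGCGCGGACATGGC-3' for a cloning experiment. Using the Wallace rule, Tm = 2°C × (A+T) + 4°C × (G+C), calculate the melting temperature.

Scanning the sequence gives A=3, C=6, G=7, T=1.
So N_AT = 4 and N_GC = 13.
Tm = 2×4 + 4×13 = 60°C

60°C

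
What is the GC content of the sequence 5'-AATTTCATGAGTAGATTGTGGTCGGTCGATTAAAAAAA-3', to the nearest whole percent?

32%

Counting bases: A=14, G=9, T=12, C=3
G+C = 9 + 3 = 12 out of 38 bases
%GC = 12/38 × 100 = 31.58% ≈ 32%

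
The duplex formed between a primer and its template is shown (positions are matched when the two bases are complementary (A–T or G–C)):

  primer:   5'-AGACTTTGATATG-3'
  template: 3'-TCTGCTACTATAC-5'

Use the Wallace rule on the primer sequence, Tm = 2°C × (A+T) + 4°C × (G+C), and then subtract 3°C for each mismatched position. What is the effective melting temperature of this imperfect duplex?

Primer base counts: A=4, T=5, G=3, C=1 → A+T=9, G+C=4
Perfect-match Tm = 2(9) + 4(4) = 18 + 16 = 34°C
Mismatches (positions where the bases are not complementary): 2 (at positions 5, 6)
Effective Tm = 34 − 2×3 = 34 − 6 = 28°C

28°C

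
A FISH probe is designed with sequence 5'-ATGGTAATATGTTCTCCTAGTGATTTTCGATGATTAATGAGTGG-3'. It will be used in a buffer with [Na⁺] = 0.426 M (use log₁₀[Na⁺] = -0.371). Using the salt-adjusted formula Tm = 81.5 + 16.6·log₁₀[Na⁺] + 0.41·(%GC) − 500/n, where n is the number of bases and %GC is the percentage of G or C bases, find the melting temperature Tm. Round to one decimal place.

Length n = 44. Counting bases: A=11, T=18, G=11, C=4
G+C = 15, so %GC = 15/44 × 100 = 34.091%
Salt term: 16.6 × (-0.371) = -6.159
GC term: 0.41 × 34.091 = 13.977; length term: −500/44 = −11.364
Tm = 81.5 + (-6.159) + 13.977 − 11.364 = 77.954 → 78.0°C

78.0°C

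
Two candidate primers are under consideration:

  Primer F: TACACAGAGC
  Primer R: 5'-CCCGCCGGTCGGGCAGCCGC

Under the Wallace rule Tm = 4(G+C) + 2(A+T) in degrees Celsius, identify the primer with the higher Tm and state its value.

Primer F: A+T=5, G+C=5 → Tm = 2(5)+4(5) = 30°C
Primer R: A+T=2, G+C=18 → Tm = 2(2)+4(18) = 76°C
30°C vs 76°C → primer R is higher.

Primer R, 76°C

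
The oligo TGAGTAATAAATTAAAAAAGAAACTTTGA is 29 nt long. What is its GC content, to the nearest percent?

C=1, G=4, A=16, T=8
G+C = 4 + 1 = 5 out of 29 bases
%GC = 5/29 × 100 = 17.24% ≈ 17%

17%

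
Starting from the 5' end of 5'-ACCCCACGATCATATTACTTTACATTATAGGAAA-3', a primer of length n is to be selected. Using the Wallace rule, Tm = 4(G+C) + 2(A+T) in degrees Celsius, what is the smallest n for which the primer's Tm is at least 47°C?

n = 17

First 16 bases: ACCCCACGATCATATT → Tm = 46°C (< 47°C)
First 17 bases: ACCCCACGATCATATTA → Tm = 48°C (≥ 47°C)
Each additional base adds 2°C (A/T) or 4°C (G/C), so Tm is non-decreasing in n; n = 17 is the first length to reach 47°C.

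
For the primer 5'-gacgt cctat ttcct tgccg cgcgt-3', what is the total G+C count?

15

Base counts: G=6, C=9, T=8, A=2
Total G or C: 6 + 9 = 15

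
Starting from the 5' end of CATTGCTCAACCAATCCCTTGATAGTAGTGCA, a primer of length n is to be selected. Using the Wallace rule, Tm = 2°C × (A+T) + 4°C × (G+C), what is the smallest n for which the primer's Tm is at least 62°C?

First 20 bases: CATTGCTCAACCAATCCCTT → Tm = 58°C (< 62°C)
First 21 bases: CATTGCTCAACCAATCCCTTG → Tm = 62°C (≥ 62°C)
Since every base adds ≥2°C, Tm only increases with n, so the threshold is first crossed at n = 21.

n = 21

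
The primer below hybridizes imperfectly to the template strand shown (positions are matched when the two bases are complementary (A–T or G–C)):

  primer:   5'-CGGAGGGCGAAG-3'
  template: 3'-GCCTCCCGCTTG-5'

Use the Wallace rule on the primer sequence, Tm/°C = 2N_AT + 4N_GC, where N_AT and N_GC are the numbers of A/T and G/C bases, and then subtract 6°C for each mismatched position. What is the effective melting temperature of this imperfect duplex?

Primer base counts: A=3, T=0, G=7, C=2 → A+T=3, G+C=9
Perfect-match Tm = 2(3) + 4(9) = 6 + 36 = 42°C
Mismatches (positions where the bases are not complementary): 1 (at position 12)
Effective Tm = 42 − 1×6 = 42 − 6 = 36°C

36°C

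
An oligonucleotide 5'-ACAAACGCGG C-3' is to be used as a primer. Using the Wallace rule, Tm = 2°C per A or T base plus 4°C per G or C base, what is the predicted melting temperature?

Scanning the sequence gives G=3, T=0, A=4, C=4.
A+T = 4, G+C = 7
Tm = 4·7 + 2·4 = 28 + 8 = 36°C

36°C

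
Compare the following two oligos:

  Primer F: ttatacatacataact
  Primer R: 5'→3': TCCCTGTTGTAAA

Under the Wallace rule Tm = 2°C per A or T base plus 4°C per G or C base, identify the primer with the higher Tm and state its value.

Primer F: A+T=13, G+C=3 → Tm = 2(13)+4(3) = 38°C
Primer R: A+T=8, G+C=5 → Tm = 2(8)+4(5) = 36°C
38°C vs 36°C → primer F is higher.

Primer F, 38°C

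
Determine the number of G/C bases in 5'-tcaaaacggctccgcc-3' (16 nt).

10

Base counts: G=3, T=2, A=4, C=7
Total G or C: 3 + 7 = 10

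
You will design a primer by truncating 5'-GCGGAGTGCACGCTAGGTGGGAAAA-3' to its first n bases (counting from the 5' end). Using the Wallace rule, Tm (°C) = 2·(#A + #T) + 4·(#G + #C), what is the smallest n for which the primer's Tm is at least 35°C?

n = 11

First 10 bases: GCGGAGTGCA → Tm = 34°C (< 35°C)
First 11 bases: GCGGAGTGCAC → Tm = 38°C (≥ 35°C)
Since every base adds ≥2°C, Tm only increases with n, so the threshold is first crossed at n = 11.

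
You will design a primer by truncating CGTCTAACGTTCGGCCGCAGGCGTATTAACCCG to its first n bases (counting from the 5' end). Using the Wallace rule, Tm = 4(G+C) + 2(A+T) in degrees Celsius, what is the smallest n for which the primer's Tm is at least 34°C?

n = 12

First 11 bases: CGTCTAACGTT → Tm = 32°C (< 34°C)
First 12 bases: CGTCTAACGTTC → Tm = 36°C (≥ 34°C)
Since every base adds ≥2°C, Tm only increases with n, so the threshold is first crossed at n = 12.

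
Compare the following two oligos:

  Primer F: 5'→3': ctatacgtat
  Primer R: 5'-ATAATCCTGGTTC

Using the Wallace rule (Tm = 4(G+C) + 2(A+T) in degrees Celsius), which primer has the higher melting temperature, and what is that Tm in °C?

Primer R, 36°C

Primer F: A+T=7, G+C=3 → Tm = 2(7)+4(3) = 26°C
Primer R: A+T=8, G+C=5 → Tm = 2(8)+4(5) = 36°C
26°C vs 36°C → primer R is higher.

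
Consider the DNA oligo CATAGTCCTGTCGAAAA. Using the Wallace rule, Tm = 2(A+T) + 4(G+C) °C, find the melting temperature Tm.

Counting bases: C=4, A=6, G=3, T=4
A+T = 10, G+C = 7
Tm = 2×10 + 4×7 = 48°C

48°C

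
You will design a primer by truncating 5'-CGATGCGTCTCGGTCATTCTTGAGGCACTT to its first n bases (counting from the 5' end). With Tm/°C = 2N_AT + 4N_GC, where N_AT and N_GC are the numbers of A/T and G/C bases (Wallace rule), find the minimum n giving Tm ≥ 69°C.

First 22 bases: CGATGCGTCTCGGTCATTCTTG → Tm = 68°C (< 69°C)
First 23 bases: CGATGCGTCTCGGTCATTCTTGA → Tm = 70°C (≥ 69°C)
Each additional base adds 2°C (A/T) or 4°C (G/C), so Tm is non-decreasing in n; n = 23 is the first length to reach 69°C.

n = 23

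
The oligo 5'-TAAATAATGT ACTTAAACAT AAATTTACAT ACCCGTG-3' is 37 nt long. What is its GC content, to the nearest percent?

G=3, A=16, T=12, C=6
G+C = 3 + 6 = 9 out of 37 bases
%GC = 9/37 × 100 = 24.32% ≈ 24%

24%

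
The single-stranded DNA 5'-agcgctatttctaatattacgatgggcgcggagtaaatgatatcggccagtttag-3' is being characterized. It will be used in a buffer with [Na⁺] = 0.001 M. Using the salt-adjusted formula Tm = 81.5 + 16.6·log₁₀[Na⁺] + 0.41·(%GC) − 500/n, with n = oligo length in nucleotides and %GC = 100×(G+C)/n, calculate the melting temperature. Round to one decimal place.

40.5°C

Length n = 55. Scanning the sequence gives C=9, A=15, G=15, T=16.
G+C = 24, so %GC = 24/55 × 100 = 43.636%
Salt term: 16.6 × (-3) = -49.8
GC term: 0.41 × 43.636 = 17.891; length term: −500/55 = −9.091
Tm = 81.5 + (-49.8) + 17.891 − 9.091 = 40.5 → 40.5°C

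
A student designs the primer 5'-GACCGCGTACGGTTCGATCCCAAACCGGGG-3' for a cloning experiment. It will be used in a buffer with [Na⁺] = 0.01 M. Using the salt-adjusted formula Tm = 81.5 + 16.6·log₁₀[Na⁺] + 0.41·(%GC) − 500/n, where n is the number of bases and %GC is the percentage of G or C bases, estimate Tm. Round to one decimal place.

Length n = 30. Counting bases: T=4, C=10, G=10, A=6
G+C = 20, so %GC = 20/30 × 100 = 66.667%
Salt term: 16.6 × (-2) = -33.2
GC term: 0.41 × 66.667 = 27.333; length term: −500/30 = −16.667
Tm = 81.5 + (-33.2) + 27.333 − 16.667 = 58.966 → 59.0°C

59.0°C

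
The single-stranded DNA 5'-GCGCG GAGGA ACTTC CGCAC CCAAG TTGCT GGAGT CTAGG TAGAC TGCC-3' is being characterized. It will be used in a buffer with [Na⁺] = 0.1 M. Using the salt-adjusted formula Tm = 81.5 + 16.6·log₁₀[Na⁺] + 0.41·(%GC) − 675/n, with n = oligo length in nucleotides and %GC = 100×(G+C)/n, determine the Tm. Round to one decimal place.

76.2°C

Length n = 49. Counting bases: C=14, G=16, A=10, T=9
G+C = 30, so %GC = 30/49 × 100 = 61.224%
Salt term: 16.6 × (-1) = -16.6
GC term: 0.41 × 61.224 = 25.102; length term: −675/49 = −13.776
Tm = 81.5 + (-16.6) + 25.102 − 13.776 = 76.226 → 76.2°C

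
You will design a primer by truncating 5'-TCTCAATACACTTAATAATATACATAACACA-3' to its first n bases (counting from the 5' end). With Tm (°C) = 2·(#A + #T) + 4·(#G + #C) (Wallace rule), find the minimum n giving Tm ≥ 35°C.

First 13 bases: TCTCAATACACTT → Tm = 34°C (< 35°C)
First 14 bases: TCTCAATACACTTA → Tm = 36°C (≥ 35°C)
Since every base adds ≥2°C, Tm only increases with n, so the threshold is first crossed at n = 14.

n = 14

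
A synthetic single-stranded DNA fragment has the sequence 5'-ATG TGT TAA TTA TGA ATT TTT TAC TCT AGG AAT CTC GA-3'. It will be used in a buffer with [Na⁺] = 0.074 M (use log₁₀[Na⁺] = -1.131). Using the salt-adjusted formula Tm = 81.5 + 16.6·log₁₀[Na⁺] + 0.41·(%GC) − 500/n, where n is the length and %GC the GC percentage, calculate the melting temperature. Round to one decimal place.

Length n = 38. Scanning the sequence gives G=6, A=11, T=17, C=4.
G+C = 10, so %GC = 10/38 × 100 = 26.316%
Salt term: 16.6 × (-1.131) = -18.775
GC term: 0.41 × 26.316 = 10.79; length term: −500/38 = −13.158
Tm = 81.5 + (-18.775) + 10.79 − 13.158 = 60.357 → 60.4°C

60.4°C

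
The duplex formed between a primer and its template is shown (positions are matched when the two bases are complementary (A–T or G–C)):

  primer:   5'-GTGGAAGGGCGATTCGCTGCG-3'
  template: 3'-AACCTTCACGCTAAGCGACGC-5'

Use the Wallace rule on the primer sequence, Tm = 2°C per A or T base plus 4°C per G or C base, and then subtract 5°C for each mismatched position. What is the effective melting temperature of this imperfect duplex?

60°C

Primer base counts: A=3, T=4, G=10, C=4 → A+T=7, G+C=14
Perfect-match Tm = 2(7) + 4(14) = 14 + 56 = 70°C
Mismatches (positions where the bases are not complementary): 2 (at positions 1, 8)
Effective Tm = 70 − 2×5 = 70 − 10 = 60°C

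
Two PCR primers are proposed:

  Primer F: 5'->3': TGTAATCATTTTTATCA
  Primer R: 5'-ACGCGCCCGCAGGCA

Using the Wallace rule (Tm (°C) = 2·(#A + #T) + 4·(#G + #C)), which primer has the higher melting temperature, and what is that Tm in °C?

Primer R, 54°C

Primer F: A+T=14, G+C=3 → Tm = 2(14)+4(3) = 40°C
Primer R: A+T=3, G+C=12 → Tm = 2(3)+4(12) = 54°C
40°C vs 54°C → primer R is higher.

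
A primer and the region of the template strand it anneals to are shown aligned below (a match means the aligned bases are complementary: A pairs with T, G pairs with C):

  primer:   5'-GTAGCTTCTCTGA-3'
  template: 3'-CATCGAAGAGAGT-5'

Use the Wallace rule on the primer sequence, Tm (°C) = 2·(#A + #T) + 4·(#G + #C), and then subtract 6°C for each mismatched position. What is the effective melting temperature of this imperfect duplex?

Primer base counts: A=2, T=5, G=3, C=3 → A+T=7, G+C=6
Perfect-match Tm = 2(7) + 4(6) = 14 + 24 = 38°C
Mismatches (positions where the bases are not complementary): 1 (at position 12)
Effective Tm = 38 − 1×6 = 38 − 6 = 32°C

32°C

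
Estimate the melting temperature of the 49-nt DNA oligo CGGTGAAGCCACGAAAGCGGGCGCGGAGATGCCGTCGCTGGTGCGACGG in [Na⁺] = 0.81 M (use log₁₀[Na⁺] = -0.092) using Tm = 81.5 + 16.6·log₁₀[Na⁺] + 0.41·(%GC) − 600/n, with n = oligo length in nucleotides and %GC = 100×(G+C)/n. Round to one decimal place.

97.0°C

Length n = 49. T=5, A=9, G=22, C=13
G+C = 35, so %GC = 35/49 × 100 = 71.429%
Salt term: 16.6 × (-0.092) = -1.527
GC term: 0.41 × 71.429 = 29.286; length term: −600/49 = −12.245
Tm = 81.5 + (-1.527) + 29.286 − 12.245 = 97.014 → 97.0°C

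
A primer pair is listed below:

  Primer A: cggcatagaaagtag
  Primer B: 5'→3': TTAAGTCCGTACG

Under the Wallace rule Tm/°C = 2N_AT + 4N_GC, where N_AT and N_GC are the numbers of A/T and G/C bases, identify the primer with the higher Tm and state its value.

Primer A, 44°C

Primer A: A+T=8, G+C=7 → Tm = 2(8)+4(7) = 44°C
Primer B: A+T=7, G+C=6 → Tm = 2(7)+4(6) = 38°C
44°C vs 38°C → primer A is higher.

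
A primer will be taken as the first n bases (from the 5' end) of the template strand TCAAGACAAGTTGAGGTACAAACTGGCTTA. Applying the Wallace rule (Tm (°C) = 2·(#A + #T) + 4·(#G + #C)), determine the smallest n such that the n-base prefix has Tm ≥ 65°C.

First 23 bases: TCAAGACAAGTTGAGGTACAAAC → Tm = 64°C (< 65°C)
First 24 bases: TCAAGACAAGTTGAGGTACAAACT → Tm = 66°C (≥ 65°C)
Each additional base adds 2°C (A/T) or 4°C (G/C), so Tm is non-decreasing in n; n = 24 is the first length to reach 65°C.

n = 24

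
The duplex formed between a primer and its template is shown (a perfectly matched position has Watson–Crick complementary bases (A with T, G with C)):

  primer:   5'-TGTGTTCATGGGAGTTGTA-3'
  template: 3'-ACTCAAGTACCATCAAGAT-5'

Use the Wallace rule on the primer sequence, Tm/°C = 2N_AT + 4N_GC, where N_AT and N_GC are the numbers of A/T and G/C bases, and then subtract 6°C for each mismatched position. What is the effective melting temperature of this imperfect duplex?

36°C

Primer base counts: A=3, T=8, G=7, C=1 → A+T=11, G+C=8
Perfect-match Tm = 2(11) + 4(8) = 22 + 32 = 54°C
Mismatches (positions where the bases are not complementary): 3 (at positions 3, 12, 17)
Effective Tm = 54 − 3×6 = 54 − 18 = 36°C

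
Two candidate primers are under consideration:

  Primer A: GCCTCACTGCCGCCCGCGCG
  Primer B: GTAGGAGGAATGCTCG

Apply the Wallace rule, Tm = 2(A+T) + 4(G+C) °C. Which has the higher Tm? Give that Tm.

Primer A: A+T=3, G+C=17 → Tm = 2(3)+4(17) = 74°C
Primer B: A+T=7, G+C=9 → Tm = 2(7)+4(9) = 50°C
74°C vs 50°C → primer A is higher.

Primer A, 74°C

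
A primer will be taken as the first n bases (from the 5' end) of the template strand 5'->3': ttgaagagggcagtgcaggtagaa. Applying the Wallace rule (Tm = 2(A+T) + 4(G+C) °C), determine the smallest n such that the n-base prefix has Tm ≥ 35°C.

First 11 bases: TTGAAGAGGGC → Tm = 34°C (< 35°C)
First 12 bases: TTGAAGAGGGCA → Tm = 36°C (≥ 35°C)
Each additional base adds 2°C (A/T) or 4°C (G/C), so Tm is non-decreasing in n; n = 12 is the first length to reach 35°C.

n = 12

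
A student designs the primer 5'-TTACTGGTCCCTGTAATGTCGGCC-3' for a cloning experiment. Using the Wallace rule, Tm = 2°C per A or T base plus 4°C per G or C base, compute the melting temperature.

74°C

G=6, C=7, T=8, A=3
AT pairs contribute 11, GC pairs contribute 13.
Tm = 2×11 + 4×13 = 74°C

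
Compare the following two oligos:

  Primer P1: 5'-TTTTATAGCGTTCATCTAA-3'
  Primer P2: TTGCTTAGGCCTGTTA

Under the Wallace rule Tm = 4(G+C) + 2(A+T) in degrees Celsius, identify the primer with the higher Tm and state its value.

Primer P1: A+T=14, G+C=5 → Tm = 2(14)+4(5) = 48°C
Primer P2: A+T=9, G+C=7 → Tm = 2(9)+4(7) = 46°C
48°C vs 46°C → primer P1 is higher.

Primer P1, 48°C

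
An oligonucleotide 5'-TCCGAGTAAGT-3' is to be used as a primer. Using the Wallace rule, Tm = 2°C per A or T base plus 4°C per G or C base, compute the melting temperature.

Base counts: A=3, C=2, G=3, T=3
A+T = 6, G+C = 5
Tm = 4·5 + 2·6 = 20 + 12 = 32°C

32°C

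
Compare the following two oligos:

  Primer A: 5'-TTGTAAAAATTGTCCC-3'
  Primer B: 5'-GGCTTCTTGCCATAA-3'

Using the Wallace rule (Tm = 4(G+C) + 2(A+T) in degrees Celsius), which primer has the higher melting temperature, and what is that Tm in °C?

Primer A: A+T=11, G+C=5 → Tm = 2(11)+4(5) = 42°C
Primer B: A+T=8, G+C=7 → Tm = 2(8)+4(7) = 44°C
42°C vs 44°C → primer B is higher.

Primer B, 44°C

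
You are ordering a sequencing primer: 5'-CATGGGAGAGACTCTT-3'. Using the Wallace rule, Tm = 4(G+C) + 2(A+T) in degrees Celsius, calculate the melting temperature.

48°C

Base counts: G=5, T=4, C=3, A=4
AT pairs contribute 8, GC pairs contribute 8.
Tm = 2(8) + 4(8) = 16 + 32 = 48°C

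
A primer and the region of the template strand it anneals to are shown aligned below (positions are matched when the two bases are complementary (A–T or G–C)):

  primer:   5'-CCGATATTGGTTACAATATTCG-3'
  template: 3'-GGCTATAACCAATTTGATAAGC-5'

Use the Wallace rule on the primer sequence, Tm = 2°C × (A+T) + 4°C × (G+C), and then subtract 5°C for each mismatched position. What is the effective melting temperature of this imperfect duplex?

50°C

Primer base counts: A=6, T=8, G=4, C=4 → A+T=14, G+C=8
Perfect-match Tm = 2(14) + 4(8) = 28 + 32 = 60°C
Mismatches (positions where the bases are not complementary): 2 (at positions 14, 16)
Effective Tm = 60 − 2×5 = 60 − 10 = 50°C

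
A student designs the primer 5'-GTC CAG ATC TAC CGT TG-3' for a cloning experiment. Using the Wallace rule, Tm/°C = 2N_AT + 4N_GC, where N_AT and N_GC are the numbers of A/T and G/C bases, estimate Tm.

Base counts: C=5, A=3, T=5, G=4
So N_AT = 8 and N_GC = 9.
Tm = 2(8) + 4(9) = 16 + 36 = 52°C

52°C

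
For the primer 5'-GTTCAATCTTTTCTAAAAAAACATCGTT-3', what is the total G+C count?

Base counts: G=2, A=10, C=5, T=11
G+C = 2 + 5 = 7

7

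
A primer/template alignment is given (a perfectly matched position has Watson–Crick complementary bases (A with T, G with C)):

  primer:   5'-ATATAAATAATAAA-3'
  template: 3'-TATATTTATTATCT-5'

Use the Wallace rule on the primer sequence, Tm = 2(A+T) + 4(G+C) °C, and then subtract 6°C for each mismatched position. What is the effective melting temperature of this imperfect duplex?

Primer base counts: A=10, T=4, G=0, C=0 → A+T=14, G+C=0
Perfect-match Tm = 2(14) + 4(0) = 28 + 0 = 28°C
Mismatches (positions where the bases are not complementary): 1 (at position 13)
Effective Tm = 28 − 1×6 = 28 − 6 = 22°C

22°C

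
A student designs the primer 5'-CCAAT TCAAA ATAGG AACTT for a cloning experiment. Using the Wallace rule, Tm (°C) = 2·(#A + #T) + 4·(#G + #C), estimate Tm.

Counting bases: C=4, T=5, G=2, A=9
So N_AT = 14 and N_GC = 6.
Tm = 4·6 + 2·14 = 24 + 28 = 52°C

52°C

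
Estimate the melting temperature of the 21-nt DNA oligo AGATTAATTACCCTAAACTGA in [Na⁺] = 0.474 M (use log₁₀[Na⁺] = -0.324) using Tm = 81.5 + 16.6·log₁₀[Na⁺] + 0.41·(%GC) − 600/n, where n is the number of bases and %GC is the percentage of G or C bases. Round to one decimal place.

Length n = 21. Counting bases: G=2, C=4, T=6, A=9
G+C = 6, so %GC = 6/21 × 100 = 28.571%
Salt term: 16.6 × (-0.324) = -5.378
GC term: 0.41 × 28.571 = 11.714; length term: −600/21 = −28.571
Tm = 81.5 + (-5.378) + 11.714 − 28.571 = 59.265 → 59.3°C

59.3°C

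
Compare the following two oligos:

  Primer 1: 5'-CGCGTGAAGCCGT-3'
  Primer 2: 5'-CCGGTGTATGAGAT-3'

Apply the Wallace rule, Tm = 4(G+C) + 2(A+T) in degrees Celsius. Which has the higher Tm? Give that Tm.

Primer 1: A+T=4, G+C=9 → Tm = 2(4)+4(9) = 44°C
Primer 2: A+T=7, G+C=7 → Tm = 2(7)+4(7) = 42°C
44°C vs 42°C → primer 1 is higher.

Primer 1, 44°C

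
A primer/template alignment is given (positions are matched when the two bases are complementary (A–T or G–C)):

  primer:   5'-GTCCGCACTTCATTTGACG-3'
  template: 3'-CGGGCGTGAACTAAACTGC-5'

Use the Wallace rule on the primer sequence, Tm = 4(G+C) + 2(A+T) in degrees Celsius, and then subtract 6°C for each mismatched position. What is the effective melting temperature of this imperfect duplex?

Primer base counts: A=3, T=6, G=4, C=6 → A+T=9, G+C=10
Perfect-match Tm = 2(9) + 4(10) = 18 + 40 = 58°C
Mismatches (positions where the bases are not complementary): 2 (at positions 2, 11)
Effective Tm = 58 − 2×6 = 58 − 12 = 46°C

46°C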